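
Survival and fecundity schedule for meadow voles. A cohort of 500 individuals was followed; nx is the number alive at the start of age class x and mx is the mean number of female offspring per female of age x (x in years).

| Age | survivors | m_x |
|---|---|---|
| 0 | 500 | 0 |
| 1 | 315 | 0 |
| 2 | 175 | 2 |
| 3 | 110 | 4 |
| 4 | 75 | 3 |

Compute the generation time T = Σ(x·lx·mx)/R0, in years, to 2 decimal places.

lx = nx/n0 = nx/500: 1, 0.63, 0.35, 0.22, 0.15
lx·mx: 0, 0, 0.7, 0.88, 0.45 → R0 = 2.03
x·lx·mx: 0, 0, 1.4, 2.64, 1.8 → Σ = 5.84
T = 5.84 / 2.03 = 2.876847… → 2.88

2.88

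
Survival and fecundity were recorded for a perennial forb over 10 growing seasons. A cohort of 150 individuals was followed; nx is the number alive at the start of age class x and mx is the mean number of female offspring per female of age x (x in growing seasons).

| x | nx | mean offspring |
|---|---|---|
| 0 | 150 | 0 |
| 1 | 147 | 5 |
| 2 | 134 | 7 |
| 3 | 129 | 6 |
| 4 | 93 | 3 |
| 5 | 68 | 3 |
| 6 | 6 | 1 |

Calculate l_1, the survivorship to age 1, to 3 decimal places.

0.980

l_1 = n_1/n_0 = 147/150 = 0.98 → 0.980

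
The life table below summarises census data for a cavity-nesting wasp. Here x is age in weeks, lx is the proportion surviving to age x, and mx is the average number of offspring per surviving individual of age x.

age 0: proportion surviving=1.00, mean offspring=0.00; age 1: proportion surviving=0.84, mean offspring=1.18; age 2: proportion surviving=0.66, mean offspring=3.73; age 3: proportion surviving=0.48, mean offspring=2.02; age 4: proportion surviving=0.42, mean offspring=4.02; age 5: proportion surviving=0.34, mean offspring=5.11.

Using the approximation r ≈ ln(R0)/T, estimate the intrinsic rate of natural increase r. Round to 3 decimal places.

R0 = Σ lx·mx = 0 + 0.9912 + 2.4618 + 0.9696 + 1.6884 + 1.7374 = 7.8484
Σ x·lx·mx = 24.2642; T = 24.2642/7.8484 = 3.09161…
r ≈ ln(R0)/T = ln(7.8484)/3.09161… = 0.66642… → 0.666

0.666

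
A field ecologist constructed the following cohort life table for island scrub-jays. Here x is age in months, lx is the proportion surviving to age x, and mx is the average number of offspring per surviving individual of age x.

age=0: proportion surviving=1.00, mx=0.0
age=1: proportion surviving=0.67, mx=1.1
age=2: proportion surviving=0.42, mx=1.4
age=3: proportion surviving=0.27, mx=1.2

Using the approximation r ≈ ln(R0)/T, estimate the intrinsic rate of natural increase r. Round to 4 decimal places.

0.2859

R0 = Σ lx·mx = 0 + 0.737 + 0.588 + 0.324 = 1.649
Σ x·lx·mx = 2.885; T = 2.885/1.649 = 1.74955…
r ≈ ln(R0)/T = ln(1.649)/1.74955… = 0.285885… → 0.2859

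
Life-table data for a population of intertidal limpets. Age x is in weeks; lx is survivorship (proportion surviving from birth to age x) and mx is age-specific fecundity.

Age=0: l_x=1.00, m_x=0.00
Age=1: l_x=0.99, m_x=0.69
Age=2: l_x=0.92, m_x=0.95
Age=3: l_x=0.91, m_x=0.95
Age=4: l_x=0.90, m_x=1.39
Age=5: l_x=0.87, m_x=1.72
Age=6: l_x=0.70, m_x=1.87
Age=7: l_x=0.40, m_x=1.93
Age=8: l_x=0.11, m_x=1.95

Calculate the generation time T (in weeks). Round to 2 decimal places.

lx·mx: 0, 0.6831, 0.874, 0.8645, 1.251, 1.4964, 1.309, 0.772, 0.2145 → R0 = 7.4645
x·lx·mx: 0, 0.6831, 1.748, 2.5935, 5.004, 7.482, 7.854, 5.404, 1.716 → Σ = 32.4846
T = 32.4846 / 7.4645 = 4.351879… → 4.35

4.35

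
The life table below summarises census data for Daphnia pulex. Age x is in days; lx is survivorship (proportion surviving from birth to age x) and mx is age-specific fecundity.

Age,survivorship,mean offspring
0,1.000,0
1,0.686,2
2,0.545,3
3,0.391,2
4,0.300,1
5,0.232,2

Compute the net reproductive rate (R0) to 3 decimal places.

4.553

lx·mx by age: 0, 1.372, 1.635, 0.782, 0.3, 0.464
R0 = Σ lx·mx = 4.553 → 4.553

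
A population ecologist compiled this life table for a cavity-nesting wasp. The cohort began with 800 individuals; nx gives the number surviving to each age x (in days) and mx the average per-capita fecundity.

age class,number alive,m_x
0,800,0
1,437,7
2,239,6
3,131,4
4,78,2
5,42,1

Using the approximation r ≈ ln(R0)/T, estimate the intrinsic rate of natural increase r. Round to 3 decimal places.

lx = nx/n0 = nx/800: 1, 0.54625, 0.29875, 0.16375, 0.0975, 0.0525
R0 = Σ lx·mx = 0 + 3.82375 + 1.7925 + 0.655 + 0.195 + 0.0525 = 6.51875
Σ x·lx·mx = 10.41625; T = 10.41625/6.51875 = 1.59789…
r ≈ ln(R0)/T = ln(6.51875)/1.59789… = 1.17322… → 1.173

1.173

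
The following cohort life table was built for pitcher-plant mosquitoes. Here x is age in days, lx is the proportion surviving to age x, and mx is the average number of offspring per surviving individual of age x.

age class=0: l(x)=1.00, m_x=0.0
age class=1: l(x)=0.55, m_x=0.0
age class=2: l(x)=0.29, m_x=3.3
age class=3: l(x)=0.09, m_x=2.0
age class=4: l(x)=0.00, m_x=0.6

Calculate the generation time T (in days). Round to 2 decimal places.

2.16

lx·mx: 0, 0, 0.957, 0.18, 0 → R0 = 1.137
x·lx·mx: 0, 0, 1.914, 0.54, 0 → Σ = 2.454
T = 2.454 / 1.137 = 2.158311… → 2.16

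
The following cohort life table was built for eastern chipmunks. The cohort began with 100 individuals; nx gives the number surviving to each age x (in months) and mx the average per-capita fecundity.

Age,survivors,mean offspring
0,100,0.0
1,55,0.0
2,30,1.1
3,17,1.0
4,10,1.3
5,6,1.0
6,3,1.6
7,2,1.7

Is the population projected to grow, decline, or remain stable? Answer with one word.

lx = nx/n0 = nx/100: 1, 0.55, 0.3, 0.17, 0.1, 0.06, 0.03, 0.02
R0 = Σ lx·mx = 0 + 0 + 0.33 + 0.17 + 0.13 + 0.06 + 0.048 + 0.034 = 0.772
R0 < 1, so the population is declining.

declining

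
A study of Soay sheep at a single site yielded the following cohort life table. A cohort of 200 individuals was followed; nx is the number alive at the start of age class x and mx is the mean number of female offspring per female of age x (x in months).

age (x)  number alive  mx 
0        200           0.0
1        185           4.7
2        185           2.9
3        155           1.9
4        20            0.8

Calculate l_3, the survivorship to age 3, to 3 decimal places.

l_3 = n_3/n_0 = 155/200 = 0.775 → 0.775

0.775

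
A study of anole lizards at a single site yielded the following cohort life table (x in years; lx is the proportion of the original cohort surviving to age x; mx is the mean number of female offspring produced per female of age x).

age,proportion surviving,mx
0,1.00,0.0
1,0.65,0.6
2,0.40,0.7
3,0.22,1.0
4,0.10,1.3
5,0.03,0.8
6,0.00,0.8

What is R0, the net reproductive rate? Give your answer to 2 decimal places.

lx·mx by age: 0, 0.39, 0.28, 0.22, 0.13, 0.024, 0
R0 = Σ lx·mx = 1.044 → 1.04

1.04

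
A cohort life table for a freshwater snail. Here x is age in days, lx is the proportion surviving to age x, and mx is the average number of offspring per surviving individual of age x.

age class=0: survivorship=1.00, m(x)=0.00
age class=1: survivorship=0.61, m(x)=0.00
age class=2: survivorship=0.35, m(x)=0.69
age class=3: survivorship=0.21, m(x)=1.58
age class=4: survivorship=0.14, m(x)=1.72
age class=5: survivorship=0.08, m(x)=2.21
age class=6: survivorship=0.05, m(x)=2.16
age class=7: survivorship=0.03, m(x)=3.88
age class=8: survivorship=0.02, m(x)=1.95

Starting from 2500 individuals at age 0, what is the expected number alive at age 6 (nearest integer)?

125

Expected survivors = N0 · l_6 = 2500 × 0.05 = 125 → 125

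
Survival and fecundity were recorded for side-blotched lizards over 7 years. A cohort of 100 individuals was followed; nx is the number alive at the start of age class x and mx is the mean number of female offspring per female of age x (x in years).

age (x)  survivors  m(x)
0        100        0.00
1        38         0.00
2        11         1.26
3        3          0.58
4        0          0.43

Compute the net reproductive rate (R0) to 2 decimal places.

lx = nx/n0 = nx/100: 1, 0.38, 0.11, 0.03, 0
lx·mx by age: 0, 0, 0.1386, 0.0174, 0
R0 = Σ lx·mx = 0.156 → 0.16

0.16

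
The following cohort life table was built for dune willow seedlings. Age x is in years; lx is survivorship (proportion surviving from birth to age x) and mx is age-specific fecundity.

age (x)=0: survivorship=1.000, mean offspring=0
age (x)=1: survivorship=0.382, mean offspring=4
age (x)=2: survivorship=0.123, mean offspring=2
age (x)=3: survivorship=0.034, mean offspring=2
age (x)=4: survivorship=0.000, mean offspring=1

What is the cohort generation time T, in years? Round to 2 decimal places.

1.21

lx·mx: 0, 1.528, 0.246, 0.068, 0 → R0 = 1.842
x·lx·mx: 0, 1.528, 0.492, 0.204, 0 → Σ = 2.224
T = 2.224 / 1.842 = 1.207383… → 1.21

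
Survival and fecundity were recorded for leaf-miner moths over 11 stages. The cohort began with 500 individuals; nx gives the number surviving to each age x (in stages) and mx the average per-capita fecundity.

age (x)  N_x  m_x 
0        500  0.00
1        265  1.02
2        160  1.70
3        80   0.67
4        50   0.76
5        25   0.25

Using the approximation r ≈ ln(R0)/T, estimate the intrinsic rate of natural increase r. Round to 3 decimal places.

lx = nx/n0 = nx/500: 1, 0.53, 0.32, 0.16, 0.1, 0.05
R0 = Σ lx·mx = 0 + 0.5406 + 0.544 + 0.1072 + 0.076 + 0.0125 = 1.2803
Σ x·lx·mx = 2.3167; T = 2.3167/1.2803 = 1.8095…
r ≈ ln(R0)/T = ln(1.2803)/1.8095… = 0.13655… → 0.137

0.137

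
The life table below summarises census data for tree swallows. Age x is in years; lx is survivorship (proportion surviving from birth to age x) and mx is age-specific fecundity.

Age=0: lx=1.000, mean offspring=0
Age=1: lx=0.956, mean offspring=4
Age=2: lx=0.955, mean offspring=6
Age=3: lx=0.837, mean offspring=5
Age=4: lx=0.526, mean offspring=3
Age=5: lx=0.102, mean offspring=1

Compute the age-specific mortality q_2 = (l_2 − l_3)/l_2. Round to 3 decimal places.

0.124

q_2 = (l_2 − l_3) / l_2 = (0.955 − 0.837) / 0.955
     = 0.118 / 0.955 = 0.12356… → 0.124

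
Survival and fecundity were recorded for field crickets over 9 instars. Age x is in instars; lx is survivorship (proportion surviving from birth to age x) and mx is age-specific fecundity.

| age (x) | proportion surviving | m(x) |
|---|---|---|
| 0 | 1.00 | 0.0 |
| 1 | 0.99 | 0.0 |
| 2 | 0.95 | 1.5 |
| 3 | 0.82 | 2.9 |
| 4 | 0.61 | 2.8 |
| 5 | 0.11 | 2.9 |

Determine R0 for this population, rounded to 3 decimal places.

lx·mx by age: 0, 0, 1.425, 2.378, 1.708, 0.319
R0 = Σ lx·mx = 5.83 → 5.830

5.830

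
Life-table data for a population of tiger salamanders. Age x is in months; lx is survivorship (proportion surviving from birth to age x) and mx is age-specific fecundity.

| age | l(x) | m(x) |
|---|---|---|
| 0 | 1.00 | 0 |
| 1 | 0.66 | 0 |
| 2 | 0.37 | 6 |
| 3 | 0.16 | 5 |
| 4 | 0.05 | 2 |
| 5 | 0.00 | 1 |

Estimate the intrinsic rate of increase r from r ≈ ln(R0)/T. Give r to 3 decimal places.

R0 = Σ lx·mx = 0 + 0 + 2.22 + 0.8 + 0.1 + 0 = 3.12
Σ x·lx·mx = 7.24; T = 7.24/3.12 = 2.32051…
r ≈ ln(R0)/T = ln(3.12)/2.32051… = 0.49034… → 0.490

0.490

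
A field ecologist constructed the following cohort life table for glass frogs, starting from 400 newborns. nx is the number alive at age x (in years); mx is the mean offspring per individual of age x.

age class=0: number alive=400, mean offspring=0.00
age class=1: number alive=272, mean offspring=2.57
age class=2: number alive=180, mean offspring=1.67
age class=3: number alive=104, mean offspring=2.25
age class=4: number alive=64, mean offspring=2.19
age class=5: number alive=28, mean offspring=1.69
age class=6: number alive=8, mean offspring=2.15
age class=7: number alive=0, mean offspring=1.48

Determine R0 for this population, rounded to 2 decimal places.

lx = nx/n0 = nx/400: 1, 0.68, 0.45, 0.26, 0.16, 0.07, 0.02, 0
lx·mx by age: 0, 1.7476, 0.7515, 0.585, 0.3504, 0.1183, 0.043, 0
R0 = Σ lx·mx = 3.5958 → 3.60

3.60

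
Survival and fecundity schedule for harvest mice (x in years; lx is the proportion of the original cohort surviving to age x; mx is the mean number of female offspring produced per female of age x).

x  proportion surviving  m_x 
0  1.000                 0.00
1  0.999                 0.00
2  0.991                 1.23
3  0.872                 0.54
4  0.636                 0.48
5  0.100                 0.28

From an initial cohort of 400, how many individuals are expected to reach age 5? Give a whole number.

Expected survivors = N0 · l_5 = 400 × 0.100 = 40 → 40

40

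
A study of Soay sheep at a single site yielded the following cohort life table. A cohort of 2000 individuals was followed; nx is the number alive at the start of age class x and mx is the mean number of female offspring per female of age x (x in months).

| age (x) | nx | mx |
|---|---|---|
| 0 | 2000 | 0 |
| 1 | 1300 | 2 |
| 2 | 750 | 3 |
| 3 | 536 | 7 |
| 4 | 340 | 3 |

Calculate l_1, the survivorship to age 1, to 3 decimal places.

l_1 = n_1/n_0 = 1300/2000 = 0.65 → 0.650

0.650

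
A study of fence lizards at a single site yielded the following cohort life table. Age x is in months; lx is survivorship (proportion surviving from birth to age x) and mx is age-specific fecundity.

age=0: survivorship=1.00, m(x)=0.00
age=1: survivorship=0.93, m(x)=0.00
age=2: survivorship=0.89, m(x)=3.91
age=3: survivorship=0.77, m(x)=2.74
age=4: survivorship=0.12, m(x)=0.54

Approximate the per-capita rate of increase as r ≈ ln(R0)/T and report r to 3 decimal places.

0.723

R0 = Σ lx·mx = 0 + 0 + 3.4799 + 2.1098 + 0.0648 = 5.6545
Σ x·lx·mx = 13.5484; T = 13.5484/5.6545 = 2.39604…
r ≈ ln(R0)/T = ln(5.6545)/2.39604… = 0.72305… → 0.723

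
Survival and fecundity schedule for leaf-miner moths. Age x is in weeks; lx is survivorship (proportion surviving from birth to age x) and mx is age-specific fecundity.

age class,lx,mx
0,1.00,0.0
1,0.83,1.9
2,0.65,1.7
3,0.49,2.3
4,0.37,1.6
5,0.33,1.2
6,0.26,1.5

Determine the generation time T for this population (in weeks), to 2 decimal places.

lx·mx: 0, 1.577, 1.105, 1.127, 0.592, 0.396, 0.39 → R0 = 5.187
x·lx·mx: 0, 1.577, 2.21, 3.381, 2.368, 1.98, 2.34 → Σ = 13.856
T = 13.856 / 5.187 = 2.671294… → 2.67

2.67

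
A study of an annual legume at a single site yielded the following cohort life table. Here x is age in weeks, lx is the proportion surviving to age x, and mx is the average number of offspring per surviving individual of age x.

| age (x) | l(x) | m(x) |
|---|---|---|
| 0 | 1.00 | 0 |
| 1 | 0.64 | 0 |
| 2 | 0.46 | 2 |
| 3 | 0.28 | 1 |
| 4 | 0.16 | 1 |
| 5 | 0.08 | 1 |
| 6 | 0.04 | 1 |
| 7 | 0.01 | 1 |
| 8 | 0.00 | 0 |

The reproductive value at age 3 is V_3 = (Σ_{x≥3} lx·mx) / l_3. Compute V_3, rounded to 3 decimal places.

2.036

lx·mx for x ≥ 3: 0.28, 0.16, 0.08, 0.04, 0.01, 0 → sum = 0.57
V_3 = 0.57 / l_3 = 0.57 / 0.28 = 2.035714… → 2.036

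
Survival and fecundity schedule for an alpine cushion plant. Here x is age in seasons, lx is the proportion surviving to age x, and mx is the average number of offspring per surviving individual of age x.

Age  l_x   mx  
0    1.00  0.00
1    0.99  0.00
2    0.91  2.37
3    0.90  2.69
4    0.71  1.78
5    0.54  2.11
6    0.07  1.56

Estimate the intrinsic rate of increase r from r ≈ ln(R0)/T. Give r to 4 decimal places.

0.6042

R0 = Σ lx·mx = 0 + 0 + 2.1567 + 2.421 + 1.2638 + 1.1394 + 0.1092 = 7.0901
Σ x·lx·mx = 22.9838; T = 22.9838/7.0901 = 3.24168…
r ≈ ln(R0)/T = ln(7.0901)/3.24168… = 0.604224… → 0.6042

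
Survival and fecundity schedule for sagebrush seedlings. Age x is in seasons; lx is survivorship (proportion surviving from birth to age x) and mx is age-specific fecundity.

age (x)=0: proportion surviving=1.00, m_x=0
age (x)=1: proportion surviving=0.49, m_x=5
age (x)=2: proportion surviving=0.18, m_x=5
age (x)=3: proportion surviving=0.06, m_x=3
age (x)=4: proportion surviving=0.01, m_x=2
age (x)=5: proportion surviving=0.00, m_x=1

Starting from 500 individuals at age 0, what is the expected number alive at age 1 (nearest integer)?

Expected survivors = N0 · l_1 = 500 × 0.49 = 245 → 245

245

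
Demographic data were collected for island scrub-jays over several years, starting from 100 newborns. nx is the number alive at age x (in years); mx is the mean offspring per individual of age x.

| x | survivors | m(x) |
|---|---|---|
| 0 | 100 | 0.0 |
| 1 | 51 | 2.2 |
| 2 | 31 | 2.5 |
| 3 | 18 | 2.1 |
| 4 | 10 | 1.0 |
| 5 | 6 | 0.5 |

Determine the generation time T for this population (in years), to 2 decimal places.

1.81

lx = nx/n0 = nx/100: 1, 0.51, 0.31, 0.18, 0.1, 0.06
lx·mx: 0, 1.122, 0.775, 0.378, 0.1, 0.03 → R0 = 2.405
x·lx·mx: 0, 1.122, 1.55, 1.134, 0.4, 0.15 → Σ = 4.356
T = 4.356 / 2.405 = 1.811227… → 1.81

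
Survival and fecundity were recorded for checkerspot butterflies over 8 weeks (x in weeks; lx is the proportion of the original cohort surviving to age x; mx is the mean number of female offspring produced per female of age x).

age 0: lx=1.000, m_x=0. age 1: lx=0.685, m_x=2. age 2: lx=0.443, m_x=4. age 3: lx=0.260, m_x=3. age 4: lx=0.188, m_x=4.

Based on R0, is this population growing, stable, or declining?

growing

R0 = Σ lx·mx = 0 + 1.37 + 1.772 + 0.78 + 0.752 = 4.674
R0 > 1, so the population is growing.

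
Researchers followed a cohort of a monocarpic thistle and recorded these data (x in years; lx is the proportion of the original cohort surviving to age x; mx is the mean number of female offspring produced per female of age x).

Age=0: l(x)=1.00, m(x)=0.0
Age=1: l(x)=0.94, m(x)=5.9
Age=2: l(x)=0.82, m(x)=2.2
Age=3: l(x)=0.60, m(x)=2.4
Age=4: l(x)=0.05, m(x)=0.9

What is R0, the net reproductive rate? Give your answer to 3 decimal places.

lx·mx by age: 0, 5.546, 1.804, 1.44, 0.045
R0 = Σ lx·mx = 8.835 → 8.835

8.835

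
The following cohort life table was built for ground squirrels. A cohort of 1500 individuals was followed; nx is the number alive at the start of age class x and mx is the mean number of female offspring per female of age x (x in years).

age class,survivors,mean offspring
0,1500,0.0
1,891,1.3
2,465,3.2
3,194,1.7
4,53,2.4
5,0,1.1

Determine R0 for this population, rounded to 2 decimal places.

lx = nx/n0 = nx/1500: 1, 0.594, 0.31, 0.12933…, 0.03533…, 0
lx·mx by age: 0, 0.7722, 0.992, 0.219867…, 0.0848…, 0
R0 = Σ lx·mx = 2.068867… → 2.07

2.07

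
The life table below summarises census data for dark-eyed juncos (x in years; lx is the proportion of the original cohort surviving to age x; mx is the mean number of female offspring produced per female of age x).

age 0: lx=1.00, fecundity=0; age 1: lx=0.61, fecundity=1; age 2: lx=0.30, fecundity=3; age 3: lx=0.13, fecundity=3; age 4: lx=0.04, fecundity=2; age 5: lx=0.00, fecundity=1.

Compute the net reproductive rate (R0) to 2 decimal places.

lx·mx by age: 0, 0.61, 0.9, 0.39, 0.08, 0
R0 = Σ lx·mx = 1.98 → 1.98

1.98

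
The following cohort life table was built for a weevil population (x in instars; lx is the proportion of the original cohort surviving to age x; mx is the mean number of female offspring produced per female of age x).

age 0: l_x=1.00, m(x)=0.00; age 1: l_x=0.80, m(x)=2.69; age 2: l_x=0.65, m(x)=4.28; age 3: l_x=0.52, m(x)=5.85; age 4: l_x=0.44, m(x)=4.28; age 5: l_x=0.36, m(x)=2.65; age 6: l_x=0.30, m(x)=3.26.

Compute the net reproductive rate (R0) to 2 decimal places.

lx·mx by age: 0, 2.152, 2.782, 3.042, 1.8832, 0.954, 0.978
R0 = Σ lx·mx = 11.7912 → 11.79

11.79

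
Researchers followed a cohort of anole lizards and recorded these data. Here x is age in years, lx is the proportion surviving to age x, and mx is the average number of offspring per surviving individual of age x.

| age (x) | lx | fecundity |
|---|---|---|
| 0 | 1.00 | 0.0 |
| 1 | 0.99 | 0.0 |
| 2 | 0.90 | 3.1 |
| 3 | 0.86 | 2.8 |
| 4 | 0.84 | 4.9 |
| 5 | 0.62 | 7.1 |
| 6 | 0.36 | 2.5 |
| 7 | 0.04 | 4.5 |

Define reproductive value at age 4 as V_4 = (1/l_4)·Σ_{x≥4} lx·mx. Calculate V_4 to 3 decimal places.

11.426

lx·mx for x ≥ 4: 4.116, 4.402, 0.9, 0.18 → sum = 9.598
V_4 = 9.598 / l_4 = 9.598 / 0.84 = 11.42619… → 11.426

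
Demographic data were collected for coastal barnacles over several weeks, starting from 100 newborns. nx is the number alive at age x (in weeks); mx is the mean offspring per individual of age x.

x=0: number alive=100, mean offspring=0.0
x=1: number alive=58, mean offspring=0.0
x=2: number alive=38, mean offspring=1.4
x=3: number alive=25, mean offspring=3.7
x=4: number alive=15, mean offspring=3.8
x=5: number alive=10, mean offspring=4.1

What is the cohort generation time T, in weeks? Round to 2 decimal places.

3.35

lx = nx/n0 = nx/100: 1, 0.58, 0.38, 0.25, 0.15, 0.1
lx·mx: 0, 0, 0.532, 0.925, 0.57, 0.41 → R0 = 2.437
x·lx·mx: 0, 0, 1.064, 2.775, 2.28, 2.05 → Σ = 8.169
T = 8.169 / 2.437 = 3.352072… → 3.35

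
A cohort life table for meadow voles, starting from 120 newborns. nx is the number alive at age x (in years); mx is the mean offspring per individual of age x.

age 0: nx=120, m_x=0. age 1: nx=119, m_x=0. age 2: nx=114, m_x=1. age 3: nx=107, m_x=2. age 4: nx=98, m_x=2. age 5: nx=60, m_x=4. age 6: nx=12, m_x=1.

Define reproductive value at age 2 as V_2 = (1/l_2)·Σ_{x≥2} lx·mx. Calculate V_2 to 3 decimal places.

6.807

lx = nx/n0 = nx/120: 1, 0.99167…, 0.95, 0.89167…, 0.81667…, 0.5, 0.1
lx·mx for x ≥ 2: 0.95, 1.783333…, 1.633333…, 2, 0.1 → sum = 6.466667…
V_2 = 6.466667… / l_2 = 6.466667… / 0.95 = 6.807018… → 6.807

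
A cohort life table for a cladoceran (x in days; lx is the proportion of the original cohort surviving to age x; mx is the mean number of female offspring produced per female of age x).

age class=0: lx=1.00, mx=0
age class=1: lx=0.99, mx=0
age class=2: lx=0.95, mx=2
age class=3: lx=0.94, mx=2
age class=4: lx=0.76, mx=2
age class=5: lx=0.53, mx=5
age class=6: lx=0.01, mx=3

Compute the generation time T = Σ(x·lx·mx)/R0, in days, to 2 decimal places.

3.63

lx·mx: 0, 0, 1.9, 1.88, 1.52, 2.65, 0.03 → R0 = 7.98
x·lx·mx: 0, 0, 3.8, 5.64, 6.08, 13.25, 0.18 → Σ = 28.95
T = 28.95 / 7.98 = 3.62782… → 3.63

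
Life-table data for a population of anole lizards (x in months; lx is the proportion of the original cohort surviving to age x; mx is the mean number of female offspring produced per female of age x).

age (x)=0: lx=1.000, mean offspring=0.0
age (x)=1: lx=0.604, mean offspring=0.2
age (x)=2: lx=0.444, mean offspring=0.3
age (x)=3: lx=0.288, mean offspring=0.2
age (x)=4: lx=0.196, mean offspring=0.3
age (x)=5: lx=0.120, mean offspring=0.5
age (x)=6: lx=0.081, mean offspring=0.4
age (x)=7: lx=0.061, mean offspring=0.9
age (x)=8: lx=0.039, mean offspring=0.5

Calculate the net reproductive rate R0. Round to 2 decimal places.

lx·mx by age: 0, 0.1208, 0.1332, 0.0576, 0.0588, 0.06, 0.0324, 0.0549, 0.0195
R0 = Σ lx·mx = 0.5372 → 0.54

0.54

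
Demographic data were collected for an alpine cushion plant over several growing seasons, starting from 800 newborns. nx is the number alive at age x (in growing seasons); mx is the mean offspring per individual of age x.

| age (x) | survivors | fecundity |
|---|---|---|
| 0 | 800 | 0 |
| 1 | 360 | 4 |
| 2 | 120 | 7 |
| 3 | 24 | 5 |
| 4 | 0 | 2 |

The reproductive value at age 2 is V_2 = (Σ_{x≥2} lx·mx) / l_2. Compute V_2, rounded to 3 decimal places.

8.000

lx = nx/n0 = nx/800: 1, 0.45, 0.15, 0.03, 0
lx·mx for x ≥ 2: 1.05, 0.15, 0 → sum = 1.2
V_2 = 1.2 / l_2 = 1.2 / 0.15 = 8 → 8.000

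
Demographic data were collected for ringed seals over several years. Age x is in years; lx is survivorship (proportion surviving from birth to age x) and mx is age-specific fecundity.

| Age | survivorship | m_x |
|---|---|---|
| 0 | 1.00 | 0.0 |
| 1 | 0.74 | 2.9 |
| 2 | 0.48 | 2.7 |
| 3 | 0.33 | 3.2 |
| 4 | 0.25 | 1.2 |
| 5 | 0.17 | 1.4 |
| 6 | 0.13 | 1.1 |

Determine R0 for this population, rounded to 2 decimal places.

lx·mx by age: 0, 2.146, 1.296, 1.056, 0.3, 0.238, 0.143
R0 = Σ lx·mx = 5.179 → 5.18

5.18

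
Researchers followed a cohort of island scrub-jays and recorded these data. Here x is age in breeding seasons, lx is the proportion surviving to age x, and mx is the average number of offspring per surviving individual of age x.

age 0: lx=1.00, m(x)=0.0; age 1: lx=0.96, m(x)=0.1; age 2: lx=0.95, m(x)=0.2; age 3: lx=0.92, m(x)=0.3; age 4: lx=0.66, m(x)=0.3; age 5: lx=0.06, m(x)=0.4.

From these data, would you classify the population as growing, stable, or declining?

R0 = Σ lx·mx = 0 + 0.096 + 0.19 + 0.276 + 0.198 + 0.024 = 0.784
R0 < 1, so the population is declining.

declining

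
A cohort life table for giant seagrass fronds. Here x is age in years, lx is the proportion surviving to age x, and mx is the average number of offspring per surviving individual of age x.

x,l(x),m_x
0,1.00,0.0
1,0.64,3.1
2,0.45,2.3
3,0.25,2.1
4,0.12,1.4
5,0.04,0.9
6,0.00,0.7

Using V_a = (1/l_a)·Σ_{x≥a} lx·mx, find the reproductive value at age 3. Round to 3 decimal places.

lx·mx for x ≥ 3: 0.525, 0.168, 0.036, 0 → sum = 0.729
V_3 = 0.729 / l_3 = 0.729 / 0.25 = 2.916 → 2.916

2.916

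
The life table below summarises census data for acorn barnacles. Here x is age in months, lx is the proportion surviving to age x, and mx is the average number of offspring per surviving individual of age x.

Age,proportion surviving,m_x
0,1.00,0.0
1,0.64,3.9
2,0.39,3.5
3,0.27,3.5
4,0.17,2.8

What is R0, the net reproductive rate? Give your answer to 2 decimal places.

5.28

lx·mx by age: 0, 2.496, 1.365, 0.945, 0.476
R0 = Σ lx·mx = 5.282 → 5.28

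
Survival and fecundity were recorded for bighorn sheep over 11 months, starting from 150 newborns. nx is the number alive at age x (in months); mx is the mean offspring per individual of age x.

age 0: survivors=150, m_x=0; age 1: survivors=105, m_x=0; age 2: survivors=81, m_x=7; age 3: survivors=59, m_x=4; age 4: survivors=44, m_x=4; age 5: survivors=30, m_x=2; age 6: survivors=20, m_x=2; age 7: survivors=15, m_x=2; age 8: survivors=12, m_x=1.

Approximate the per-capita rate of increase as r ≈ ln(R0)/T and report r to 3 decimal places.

lx = nx/n0 = nx/150: 1, 0.7, 0.54, 0.39333…, 0.29333…, 0.2, 0.13333…, 0.1, 0.08
R0 = Σ lx·mx = 0 + 0 + 3.78 + 1.57333… + 1.17333… + 0.4 + 0.26667… + 0.2 + 0.08 = 7.473333…
Σ x·lx·mx = 22.613333…; T = 22.613333…/7.473333… = 3.02587…
r ≈ ln(R0)/T = ln(7.473333…)/3.02587… = 0.66472… → 0.665

0.665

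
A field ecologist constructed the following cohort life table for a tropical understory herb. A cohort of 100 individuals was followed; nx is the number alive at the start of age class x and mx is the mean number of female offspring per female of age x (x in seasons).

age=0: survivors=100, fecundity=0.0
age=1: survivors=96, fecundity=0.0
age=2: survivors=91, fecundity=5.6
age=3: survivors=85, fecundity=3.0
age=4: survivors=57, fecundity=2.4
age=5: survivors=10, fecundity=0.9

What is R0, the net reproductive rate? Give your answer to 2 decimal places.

9.10

lx = nx/n0 = nx/100: 1, 0.96, 0.91, 0.85, 0.57, 0.1
lx·mx by age: 0, 0, 5.096, 2.55, 1.368, 0.09
R0 = Σ lx·mx = 9.104 → 9.10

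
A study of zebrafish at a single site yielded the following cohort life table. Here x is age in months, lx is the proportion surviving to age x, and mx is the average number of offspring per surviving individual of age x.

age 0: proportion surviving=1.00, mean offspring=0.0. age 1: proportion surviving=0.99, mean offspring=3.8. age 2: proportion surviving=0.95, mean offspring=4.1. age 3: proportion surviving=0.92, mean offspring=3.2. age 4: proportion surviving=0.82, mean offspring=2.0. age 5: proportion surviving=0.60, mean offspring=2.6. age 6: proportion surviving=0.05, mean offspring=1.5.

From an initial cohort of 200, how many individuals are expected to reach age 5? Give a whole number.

120

Expected survivors = N0 · l_5 = 200 × 0.60 = 120 → 120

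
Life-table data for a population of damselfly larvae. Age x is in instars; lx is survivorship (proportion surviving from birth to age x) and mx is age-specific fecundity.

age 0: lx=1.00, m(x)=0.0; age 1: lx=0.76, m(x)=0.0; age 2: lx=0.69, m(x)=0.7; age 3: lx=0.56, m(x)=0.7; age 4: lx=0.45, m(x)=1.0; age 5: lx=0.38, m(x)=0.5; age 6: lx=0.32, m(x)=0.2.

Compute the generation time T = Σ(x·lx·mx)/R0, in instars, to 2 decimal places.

lx·mx: 0, 0, 0.483, 0.392, 0.45, 0.19, 0.064 → R0 = 1.579
x·lx·mx: 0, 0, 0.966, 1.176, 1.8, 0.95, 0.384 → Σ = 5.276
T = 5.276 / 1.579 = 3.341355… → 3.34

3.34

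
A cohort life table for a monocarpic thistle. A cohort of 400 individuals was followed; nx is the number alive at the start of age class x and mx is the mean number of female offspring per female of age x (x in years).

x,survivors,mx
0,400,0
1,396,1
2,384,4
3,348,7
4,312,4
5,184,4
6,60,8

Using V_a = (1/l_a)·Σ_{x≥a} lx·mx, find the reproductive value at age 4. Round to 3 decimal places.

lx = nx/n0 = nx/400: 1, 0.99, 0.96, 0.87, 0.78, 0.46, 0.15
lx·mx for x ≥ 4: 3.12, 1.84, 1.2 → sum = 6.16
V_4 = 6.16 / l_4 = 6.16 / 0.78 = 7.897436… → 7.897

7.897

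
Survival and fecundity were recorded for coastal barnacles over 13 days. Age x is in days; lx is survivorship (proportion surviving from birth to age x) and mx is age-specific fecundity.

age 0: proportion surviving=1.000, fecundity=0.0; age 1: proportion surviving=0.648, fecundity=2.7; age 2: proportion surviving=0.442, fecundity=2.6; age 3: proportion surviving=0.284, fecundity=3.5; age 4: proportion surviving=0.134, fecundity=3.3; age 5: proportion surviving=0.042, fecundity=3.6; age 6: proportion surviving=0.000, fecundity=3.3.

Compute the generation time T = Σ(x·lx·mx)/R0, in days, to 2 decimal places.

2.13

lx·mx: 0, 1.7496, 1.1492, 0.994, 0.4422, 0.1512, 0 → R0 = 4.4862
x·lx·mx: 0, 1.7496, 2.2984, 2.982, 1.7688, 0.756, 0 → Σ = 9.5548
T = 9.5548 / 4.4862 = 2.12982… → 2.13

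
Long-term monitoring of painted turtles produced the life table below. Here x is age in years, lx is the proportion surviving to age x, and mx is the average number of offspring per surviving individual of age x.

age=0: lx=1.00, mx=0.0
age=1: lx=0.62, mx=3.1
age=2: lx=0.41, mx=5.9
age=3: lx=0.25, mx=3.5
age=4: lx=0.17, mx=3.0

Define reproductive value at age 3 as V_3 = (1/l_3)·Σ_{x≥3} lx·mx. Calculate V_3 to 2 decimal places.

5.54

lx·mx for x ≥ 3: 0.875, 0.51 → sum = 1.385
V_3 = 1.385 / l_3 = 1.385 / 0.25 = 5.54 → 5.54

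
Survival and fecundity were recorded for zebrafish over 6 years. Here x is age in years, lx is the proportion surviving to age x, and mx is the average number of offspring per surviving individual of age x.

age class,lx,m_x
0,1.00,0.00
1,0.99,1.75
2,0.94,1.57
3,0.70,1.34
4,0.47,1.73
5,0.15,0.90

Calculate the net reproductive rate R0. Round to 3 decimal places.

5.094

lx·mx by age: 0, 1.7325, 1.4758, 0.938, 0.8131, 0.135
R0 = Σ lx·mx = 5.0944 → 5.094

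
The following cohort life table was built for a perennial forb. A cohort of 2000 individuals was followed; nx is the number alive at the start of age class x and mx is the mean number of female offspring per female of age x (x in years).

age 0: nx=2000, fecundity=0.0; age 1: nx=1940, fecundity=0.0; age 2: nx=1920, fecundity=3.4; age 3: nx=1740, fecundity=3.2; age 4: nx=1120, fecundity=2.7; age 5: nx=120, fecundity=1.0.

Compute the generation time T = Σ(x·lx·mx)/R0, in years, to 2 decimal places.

lx = nx/n0 = nx/2000: 1, 0.97, 0.96, 0.87, 0.56, 0.06
lx·mx: 0, 0, 3.264, 2.784, 1.512, 0.06 → R0 = 7.62
x·lx·mx: 0, 0, 6.528, 8.352, 6.048, 0.3 → Σ = 21.228
T = 21.228 / 7.62 = 2.785827… → 2.79

2.79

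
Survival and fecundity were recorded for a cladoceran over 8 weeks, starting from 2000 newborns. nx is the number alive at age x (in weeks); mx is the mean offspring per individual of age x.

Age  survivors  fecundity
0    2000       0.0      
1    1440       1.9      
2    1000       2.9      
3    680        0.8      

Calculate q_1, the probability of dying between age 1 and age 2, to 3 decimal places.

lx = nx/n0 = nx/2000: 1, 0.72, 0.5, 0.34
q_1 = (l_1 − l_2) / l_1 = (0.72 − 0.5) / 0.72
     = 0.22 / 0.72 = 0.305556… → 0.306

0.306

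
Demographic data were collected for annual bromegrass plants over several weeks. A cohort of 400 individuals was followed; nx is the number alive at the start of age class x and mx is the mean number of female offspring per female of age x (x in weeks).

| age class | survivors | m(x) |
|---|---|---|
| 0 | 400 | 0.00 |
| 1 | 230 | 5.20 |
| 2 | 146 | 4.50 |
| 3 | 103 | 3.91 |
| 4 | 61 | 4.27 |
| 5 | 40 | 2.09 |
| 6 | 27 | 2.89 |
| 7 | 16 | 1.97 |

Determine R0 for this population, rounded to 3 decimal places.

lx = nx/n0 = nx/400: 1, 0.575, 0.365, 0.2575, 0.1525, 0.1, 0.0675, 0.04
lx·mx by age: 0, 2.99, 1.6425, 1.006825, 0.651175, 0.209, 0.195075, 0.0788
R0 = Σ lx·mx = 6.773375 → 6.773

6.773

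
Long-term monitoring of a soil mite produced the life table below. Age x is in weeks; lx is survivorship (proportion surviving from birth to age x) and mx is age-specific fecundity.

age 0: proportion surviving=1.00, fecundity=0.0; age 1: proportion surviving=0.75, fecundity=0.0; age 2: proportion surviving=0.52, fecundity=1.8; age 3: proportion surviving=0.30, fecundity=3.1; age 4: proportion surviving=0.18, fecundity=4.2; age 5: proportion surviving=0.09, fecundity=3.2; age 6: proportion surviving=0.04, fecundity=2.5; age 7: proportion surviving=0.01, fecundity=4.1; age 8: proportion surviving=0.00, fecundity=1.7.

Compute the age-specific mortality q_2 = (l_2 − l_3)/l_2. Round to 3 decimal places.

q_2 = (l_2 − l_3) / l_2 = (0.52 − 0.3) / 0.52
     = 0.22 / 0.52 = 0.423077… → 0.423

0.423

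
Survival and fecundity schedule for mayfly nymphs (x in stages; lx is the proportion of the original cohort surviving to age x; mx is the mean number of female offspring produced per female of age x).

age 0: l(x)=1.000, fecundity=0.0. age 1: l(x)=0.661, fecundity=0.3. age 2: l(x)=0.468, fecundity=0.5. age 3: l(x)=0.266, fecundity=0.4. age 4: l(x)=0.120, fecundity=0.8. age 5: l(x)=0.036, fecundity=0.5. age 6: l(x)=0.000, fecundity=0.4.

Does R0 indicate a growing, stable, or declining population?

R0 = Σ lx·mx = 0 + 0.1983 + 0.234 + 0.1064 + 0.096 + 0.018 + 0 = 0.6527
R0 < 1, so the population is declining.

declining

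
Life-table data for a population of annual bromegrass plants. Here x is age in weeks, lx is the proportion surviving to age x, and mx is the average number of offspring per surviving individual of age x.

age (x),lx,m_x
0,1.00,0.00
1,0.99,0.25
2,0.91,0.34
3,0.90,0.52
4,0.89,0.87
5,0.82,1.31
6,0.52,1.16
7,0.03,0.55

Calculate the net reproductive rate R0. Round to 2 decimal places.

3.49

lx·mx by age: 0, 0.2475, 0.3094, 0.468, 0.7743, 1.0742, 0.6032, 0.0165
R0 = Σ lx·mx = 3.4931 → 3.49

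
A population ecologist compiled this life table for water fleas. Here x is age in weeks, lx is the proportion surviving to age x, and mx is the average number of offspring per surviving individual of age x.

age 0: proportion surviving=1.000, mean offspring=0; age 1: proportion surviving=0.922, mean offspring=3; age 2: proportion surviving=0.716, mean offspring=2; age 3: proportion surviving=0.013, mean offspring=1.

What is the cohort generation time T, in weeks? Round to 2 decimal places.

lx·mx: 0, 2.766, 1.432, 0.013 → R0 = 4.211
x·lx·mx: 0, 2.766, 2.864, 0.039 → Σ = 5.669
T = 5.669 / 4.211 = 1.346236… → 1.35

1.35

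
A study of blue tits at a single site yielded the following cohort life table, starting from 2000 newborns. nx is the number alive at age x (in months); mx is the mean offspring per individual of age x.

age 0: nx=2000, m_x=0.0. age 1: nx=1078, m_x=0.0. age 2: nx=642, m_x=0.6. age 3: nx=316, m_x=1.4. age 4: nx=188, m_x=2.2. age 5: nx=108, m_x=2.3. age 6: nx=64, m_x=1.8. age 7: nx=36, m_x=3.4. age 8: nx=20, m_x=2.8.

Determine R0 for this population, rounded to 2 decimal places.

0.89

lx = nx/n0 = nx/2000: 1, 0.539, 0.321, 0.158, 0.094, 0.054, 0.032, 0.018, 0.01
lx·mx by age: 0, 0, 0.1926, 0.2212, 0.2068, 0.1242, 0.0576, 0.0612, 0.028
R0 = Σ lx·mx = 0.8916 → 0.89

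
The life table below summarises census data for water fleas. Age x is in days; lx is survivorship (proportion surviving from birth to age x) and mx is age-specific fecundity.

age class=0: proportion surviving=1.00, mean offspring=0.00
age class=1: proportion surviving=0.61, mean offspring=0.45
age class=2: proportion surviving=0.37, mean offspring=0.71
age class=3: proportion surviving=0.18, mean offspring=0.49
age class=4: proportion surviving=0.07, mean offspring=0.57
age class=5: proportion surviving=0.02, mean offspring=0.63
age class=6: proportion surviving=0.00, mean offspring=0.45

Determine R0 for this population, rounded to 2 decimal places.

0.68

lx·mx by age: 0, 0.2745, 0.2627, 0.0882, 0.0399, 0.0126, 0
R0 = Σ lx·mx = 0.6779 → 0.68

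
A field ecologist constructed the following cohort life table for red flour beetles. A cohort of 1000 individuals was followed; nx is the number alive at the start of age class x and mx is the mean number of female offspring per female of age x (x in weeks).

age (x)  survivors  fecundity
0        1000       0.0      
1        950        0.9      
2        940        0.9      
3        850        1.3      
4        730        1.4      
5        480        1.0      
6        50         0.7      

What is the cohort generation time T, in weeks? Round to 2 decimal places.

2.89

lx = nx/n0 = nx/1000: 1, 0.95, 0.94, 0.85, 0.73, 0.48, 0.05
lx·mx: 0, 0.855, 0.846, 1.105, 1.022, 0.48, 0.035 → R0 = 4.343
x·lx·mx: 0, 0.855, 1.692, 3.315, 4.088, 2.4, 0.21 → Σ = 12.56
T = 12.56 / 4.343 = 2.89201… → 2.89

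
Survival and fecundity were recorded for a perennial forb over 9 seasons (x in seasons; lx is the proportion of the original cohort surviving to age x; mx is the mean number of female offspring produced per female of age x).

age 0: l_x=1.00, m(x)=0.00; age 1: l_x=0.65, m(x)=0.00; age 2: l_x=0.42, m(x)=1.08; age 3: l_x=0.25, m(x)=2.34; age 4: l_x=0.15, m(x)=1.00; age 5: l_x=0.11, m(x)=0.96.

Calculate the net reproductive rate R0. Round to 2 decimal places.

1.29

lx·mx by age: 0, 0, 0.4536, 0.585, 0.15, 0.1056
R0 = Σ lx·mx = 1.2942 → 1.29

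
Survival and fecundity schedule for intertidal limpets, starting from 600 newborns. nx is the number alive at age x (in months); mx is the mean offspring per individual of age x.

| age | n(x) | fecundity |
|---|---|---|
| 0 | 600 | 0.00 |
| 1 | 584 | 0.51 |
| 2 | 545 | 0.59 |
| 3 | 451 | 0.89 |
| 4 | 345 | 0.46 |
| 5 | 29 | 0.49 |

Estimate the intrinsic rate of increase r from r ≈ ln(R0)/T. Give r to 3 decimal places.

0.288

lx = nx/n0 = nx/600: 1, 0.97333…, 0.90833…, 0.75167…, 0.575, 0.04833…
R0 = Σ lx·mx = 0 + 0.4964… + 0.53592… + 0.66898… + 0.2645 + 0.02368… = 1.989483…
Σ x·lx·mx = 4.7516…; T = 4.7516…/1.989483… = 2.38836…
r ≈ ln(R0)/T = ln(1.989483…)/2.38836… = 0.28801… → 0.288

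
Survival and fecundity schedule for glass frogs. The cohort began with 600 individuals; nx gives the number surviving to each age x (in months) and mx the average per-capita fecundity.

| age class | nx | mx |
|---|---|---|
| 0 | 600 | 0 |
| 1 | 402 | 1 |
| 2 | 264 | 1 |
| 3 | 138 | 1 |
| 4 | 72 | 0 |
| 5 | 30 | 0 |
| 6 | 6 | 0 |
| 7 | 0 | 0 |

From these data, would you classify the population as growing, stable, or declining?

growing

lx = nx/n0 = nx/600: 1, 0.67, 0.44, 0.23, 0.12, 0.05, 0.01, 0
R0 = Σ lx·mx = 0 + 0.67 + 0.44 + 0.23 + 0 + 0 + 0 + 0 = 1.34
R0 > 1, so the population is growing.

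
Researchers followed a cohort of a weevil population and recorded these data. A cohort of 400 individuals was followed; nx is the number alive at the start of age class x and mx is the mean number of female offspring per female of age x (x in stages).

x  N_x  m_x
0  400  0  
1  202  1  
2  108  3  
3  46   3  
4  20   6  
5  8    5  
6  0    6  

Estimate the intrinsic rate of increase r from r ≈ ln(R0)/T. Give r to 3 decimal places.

lx = nx/n0 = nx/400: 1, 0.505, 0.27, 0.115, 0.05, 0.02, 0
R0 = Σ lx·mx = 0 + 0.505 + 0.81 + 0.345 + 0.3 + 0.1 + 0 = 2.06
Σ x·lx·mx = 4.86; T = 4.86/2.06 = 2.35922…
r ≈ ln(R0)/T = ln(2.06)/2.35922… = 0.30633… → 0.306

0.306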